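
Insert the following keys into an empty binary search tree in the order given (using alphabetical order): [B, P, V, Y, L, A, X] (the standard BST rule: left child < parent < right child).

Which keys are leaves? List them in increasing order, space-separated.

A L X

B: root
P: right child of B (depth 1)
V: right child of P (depth 2)
Y: right child of V (depth 3)
L: left child of P (depth 2)
A: left child of B (depth 1)
X: left child of Y (depth 4)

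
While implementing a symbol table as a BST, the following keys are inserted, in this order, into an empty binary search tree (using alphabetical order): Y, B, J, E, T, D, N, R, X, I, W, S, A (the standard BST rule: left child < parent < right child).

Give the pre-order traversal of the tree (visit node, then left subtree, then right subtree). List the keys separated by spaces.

Resulting structure (node: left, right):
  Y: L=B, R=–
  B: L=A, R=J
  J: L=E, R=T
  E: L=D, R=I
  T: L=N, R=X
  D: L=–, R=–
  N: L=–, R=R
  R: L=–, R=S
  X: L=W, R=–
  I: L=–, R=–
  W: L=–, R=–
  S: L=–, R=–
  A: L=–, R=–

Y B A J E D I T N R S X W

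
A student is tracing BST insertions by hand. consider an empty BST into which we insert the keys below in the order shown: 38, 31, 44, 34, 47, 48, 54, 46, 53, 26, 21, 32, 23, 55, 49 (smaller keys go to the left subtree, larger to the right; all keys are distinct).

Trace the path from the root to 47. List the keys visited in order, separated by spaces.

38: root
31: left child of 38 (depth 1)
44: right child of 38 (depth 1)
34: right child of 31 (depth 2)
47: right child of 44 (depth 2)
48: right child of 47 (depth 3)
54: right child of 48 (depth 4)
46: left child of 47 (depth 3)
53: left child of 54 (depth 5)
26: left child of 31 (depth 2)
21: left child of 26 (depth 3)
32: left child of 34 (depth 3)
23: right child of 21 (depth 4)
55: right child of 54 (depth 5)
49: left child of 53 (depth 6)

38 44 47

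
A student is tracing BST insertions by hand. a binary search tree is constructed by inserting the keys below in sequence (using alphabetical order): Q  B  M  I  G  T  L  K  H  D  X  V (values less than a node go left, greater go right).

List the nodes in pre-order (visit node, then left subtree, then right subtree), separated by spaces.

Insert Q: tree is empty, so Q becomes the root.
Insert B: B < Q → go left. Place as left child of Q.
Insert M: M < Q → go left; M > B → go right. Place as right child of B.
Insert I: I < Q → go left; I > B → go right; I < M → go left. Place as left child of M.
Insert G: G < Q → go left; G > B → go right; G < M → go left; G < I → go left. Place as left child of I.
Insert T: T > Q → go right. Place as right child of Q.
Insert L: L < Q → go left; L > B → go right; L < M → go left; L > I → go right. Place as right child of I.
Insert K: K < Q → go left; K > B → go right; K < M → go left; K > I → go right; K < L → go left. Place as left child of L.
Insert H: H < Q → go left; H > B → go right; H < M → go left; H < I → go left; H > G → go right. Place as right child of G.
Insert D: D < Q → go left; D > B → go right; D < M → go left; D < I → go left; D < G → go left. Place as left child of G.
Insert X: X > Q → go right; X > T → go right. Place as right child of T.
Insert V: V > Q → go right; V > T → go right; V < X → go left. Place as left child of X.

Q B M I G D H L K T X V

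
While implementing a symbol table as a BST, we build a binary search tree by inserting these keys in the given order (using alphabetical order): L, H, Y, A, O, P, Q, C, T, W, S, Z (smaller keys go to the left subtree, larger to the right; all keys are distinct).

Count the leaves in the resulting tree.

4

L: root
H: left child of L (depth 1)
Y: right child of L (depth 1)
A: left child of H (depth 2)
O: left child of Y (depth 2)
P: right child of O (depth 3)
Q: right child of P (depth 4)
C: right child of A (depth 3)
T: right child of Q (depth 5)
W: right child of T (depth 6)
S: left child of T (depth 6)
Z: right child of Y (depth 2)

Leaves: C, S, W, Z — 4 in total.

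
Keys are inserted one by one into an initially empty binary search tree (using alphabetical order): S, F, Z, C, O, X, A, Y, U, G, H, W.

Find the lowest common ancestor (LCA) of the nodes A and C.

C

S: root
F: left child of S (depth 1)
Z: right child of S (depth 1)
C: left child of F (depth 2)
O: right child of F (depth 2)
X: left child of Z (depth 2)
A: left child of C (depth 3)
Y: right child of X (depth 3)
U: left child of X (depth 3)
G: left child of O (depth 3)
H: right child of G (depth 4)
W: right child of U (depth 4)

Path to A: S → F → C → A
Path to C: S → F → C
C lies on both paths and is an ancestor of the other node.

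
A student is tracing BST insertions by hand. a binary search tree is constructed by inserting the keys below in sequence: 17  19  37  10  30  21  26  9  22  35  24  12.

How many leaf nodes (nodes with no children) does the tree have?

Resulting structure (node: left, right):
  17: L=10, R=19
  19: L=–, R=37
  37: L=30, R=–
  10: L=9, R=12
  30: L=21, R=35
  21: L=–, R=26
  26: L=22, R=–
  9: L=–, R=–
  22: L=–, R=24
  35: L=–, R=–
  24: L=–, R=–
  12: L=–, R=–

Leaves: 9, 12, 24, 35 — 4 in total.

4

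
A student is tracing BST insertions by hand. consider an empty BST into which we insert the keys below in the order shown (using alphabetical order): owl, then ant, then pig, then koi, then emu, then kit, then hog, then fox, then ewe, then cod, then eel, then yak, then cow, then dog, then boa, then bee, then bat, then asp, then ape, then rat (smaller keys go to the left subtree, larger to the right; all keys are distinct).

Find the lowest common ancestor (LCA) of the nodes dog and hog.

Resulting structure (node: left, right):
  owl: L=ant, R=pig
  ant: L=–, R=koi
  pig: L=–, R=yak
  koi: L=emu, R=–
  emu: L=cod, R=kit
  kit: L=hog, R=–
  hog: L=fox, R=–
  fox: L=ewe, R=–
  ewe: L=–, R=–
  cod: L=boa, R=eel
  eel: L=cow, R=–
  yak: L=rat, R=–
  cow: L=–, R=dog
  dog: L=–, R=–
  boa: L=bee, R=–
  bee: L=bat, R=–
  bat: L=asp, R=–
  asp: L=ape, R=–
  ape: L=–, R=–
  rat: L=–, R=–

Path to dog: owl → ant → koi → emu → cod → eel → cow → dog
Path to hog: owl → ant → koi → emu → kit → hog
The paths share a prefix ending at emu, then split left and right.

emu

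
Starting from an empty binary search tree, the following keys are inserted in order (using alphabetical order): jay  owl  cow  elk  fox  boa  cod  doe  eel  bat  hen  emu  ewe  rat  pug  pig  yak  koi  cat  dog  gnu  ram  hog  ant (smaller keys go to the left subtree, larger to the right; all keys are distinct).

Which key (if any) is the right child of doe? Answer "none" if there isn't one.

Resulting structure (node: left, right):
  jay: L=cow, R=owl
  owl: L=koi, R=rat
  cow: L=boa, R=elk
  elk: L=doe, R=fox
  fox: L=emu, R=hen
  boa: L=bat, R=cod
  cod: L=cat, R=–
  doe: L=–, R=eel
  eel: L=dog, R=–
  bat: L=ant, R=–
  hen: L=gnu, R=hog
  emu: L=–, R=ewe
  ewe: L=–, R=–
  rat: L=pug, R=yak
  pug: L=pig, R=ram
  pig: L=–, R=–
  yak: L=–, R=–
  koi: L=–, R=–
  cat: L=–, R=–
  dog: L=–, R=–
  gnu: L=–, R=–
  ram: L=–, R=–
  hog: L=–, R=–
  ant: L=–, R=–

eel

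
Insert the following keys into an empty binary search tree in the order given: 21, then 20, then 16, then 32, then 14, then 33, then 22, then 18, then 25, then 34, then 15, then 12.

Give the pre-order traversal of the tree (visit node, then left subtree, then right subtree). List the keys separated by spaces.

21 20 16 14 12 15 18 32 22 25 33 34

Insert 21: tree is empty, so 21 becomes the root.
Insert 20: 20 < 21 → go left. Place as left child of 21.
Insert 16: 16 < 21 → go left; 16 < 20 → go left. Place as left child of 20.
Insert 32: 32 > 21 → go right. Place as right child of 21.
Insert 14: 14 < 21 → go left; 14 < 20 → go left; 14 < 16 → go left. Place as left child of 16.
Insert 33: 33 > 21 → go right; 33 > 32 → go right. Place as right child of 32.
Insert 22: 22 > 21 → go right; 22 < 32 → go left. Place as left child of 32.
Insert 18: 18 < 21 → go left; 18 < 20 → go left; 18 > 16 → go right. Place as right child of 16.
Insert 25: 25 > 21 → go right; 25 < 32 → go left; 25 > 22 → go right. Place as right child of 22.
Insert 34: 34 > 21 → go right; 34 > 32 → go right; 34 > 33 → go right. Place as right child of 33.
Insert 15: 15 < 21 → go left; 15 < 20 → go left; 15 < 16 → go left; 15 > 14 → go right. Place as right child of 14.
Insert 12: 12 < 21 → go left; 12 < 20 → go left; 12 < 16 → go left; 12 < 14 → go left. Place as left child of 14.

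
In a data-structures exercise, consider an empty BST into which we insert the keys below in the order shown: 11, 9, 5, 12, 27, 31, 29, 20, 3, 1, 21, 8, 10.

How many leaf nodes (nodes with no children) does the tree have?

11: root
9: left child of 11 (depth 1)
5: left child of 9 (depth 2)
12: right child of 11 (depth 1)
27: right child of 12 (depth 2)
31: right child of 27 (depth 3)
29: left child of 31 (depth 4)
20: left child of 27 (depth 3)
3: left child of 5 (depth 3)
1: left child of 3 (depth 4)
21: right child of 20 (depth 4)
8: right child of 5 (depth 3)
10: right child of 9 (depth 2)

Leaves: 1, 8, 10, 21, 29 — 5 in total.

5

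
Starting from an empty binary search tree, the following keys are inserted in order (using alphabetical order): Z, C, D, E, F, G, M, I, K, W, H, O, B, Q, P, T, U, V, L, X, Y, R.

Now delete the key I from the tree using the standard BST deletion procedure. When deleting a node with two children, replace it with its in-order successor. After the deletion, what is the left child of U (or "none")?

none

Insert Z: tree is empty, so Z becomes the root.
Insert C: C < Z → go left. Place as left child of Z.
Insert D: D < Z → go left; D > C → go right. Place as right child of C.
Insert E: E < Z → go left; E > C → go right; E > D → go right. Place as right child of D.
Insert F: F < Z → go left; F > C → go right; F > D → go right; F > E → go right. Place as right child of E.
Insert G: G < Z → go left; G > C → go right; G > D → go right; G > E → go right; G > F → go right. Place as right child of F.
Insert M: M < Z → go left; M > C → go right; M > D → go right; M > E → go right; M > F → go right; M > G → go right. Place as right child of G.
Insert I: I < Z → go left; I > C → go right; I > D → go right; I > E → go right; I > F → go right; I > G → go right; I < M → go left. Place as left child of M.
Insert K: K < Z → go left; K > C → go right; K > D → go right; K > E → go right; K > F → go right; K > G → go right; K < M → go left; K > I → go right. Place as right child of I.
Insert W: W < Z → go left; W > C → go right; W > D → go right; W > E → go right; W > F → go right; W > G → go right; W > M → go right. Place as right child of M.
Insert H: H < Z → go left; H > C → go right; H > D → go right; H > E → go right; H > F → go right; H > G → go right; H < M → go left; H < I → go left. Place as left child of I.
Insert O: O < Z → go left; O > C → go right; O > D → go right; O > E → go right; O > F → go right; O > G → go right; O > M → go right; O < W → go left. Place as left child of W.
Insert B: B < Z → go left; B < C → go left. Place as left child of C.
Insert Q: Q < Z → go left; Q > C → go right; Q > D → go right; Q > E → go right; Q > F → go right; Q > G → go right; Q > M → go right; Q < W → go left; Q > O → go right. Place as right child of O.
Insert P: P < Z → go left; P > C → go right; P > D → go right; P > E → go right; P > F → go right; P > G → go right; P > M → go right; P < W → go left; P > O → go right; P < Q → go left. Place as left child of Q.
Insert T: T < Z → go left; T > C → go right; T > D → go right; T > E → go right; T > F → go right; T > G → go right; T > M → go right; T < W → go left; T > O → go right; T > Q → go right. Place as right child of Q.
Insert U: U < Z → go left; U > C → go right; U > D → go right; U > E → go right; U > F → go right; U > G → go right; U > M → go right; U < W → go left; U > O → go right; U > Q → go right; U > T → go right. Place as right child of T.
Insert V: V < Z → go left; V > C → go right; V > D → go right; V > E → go right; V > F → go right; V > G → go right; V > M → go right; V < W → go left; V > O → go right; V > Q → go right; V > T → go right; V > U → go right. Place as right child of U.
Insert L: L < Z → go left; L > C → go right; L > D → go right; L > E → go right; L > F → go right; L > G → go right; L < M → go left; L > I → go right; L > K → go right. Place as right child of K.
Insert X: X < Z → go left; X > C → go right; X > D → go right; X > E → go right; X > F → go right; X > G → go right; X > M → go right; X > W → go right. Place as right child of W.
Insert Y: Y < Z → go left; Y > C → go right; Y > D → go right; Y > E → go right; Y > F → go right; Y > G → go right; Y > M → go right; Y > W → go right; Y > X → go right. Place as right child of X.
Insert R: R < Z → go left; R > C → go right; R > D → go right; R > E → go right; R > F → go right; R > G → go right; R > M → go right; R < W → go left; R > O → go right; R > Q → go right; R < T → go left. Place as left child of T.

Delete I (two children — replace with in-order successor).
After deletion, U's left child: none.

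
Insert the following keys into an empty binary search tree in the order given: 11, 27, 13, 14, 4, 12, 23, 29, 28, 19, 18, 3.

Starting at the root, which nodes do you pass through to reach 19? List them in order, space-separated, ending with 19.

Resulting structure (node: left, right):
  11: L=4, R=27
  27: L=13, R=29
  13: L=12, R=14
  14: L=–, R=23
  4: L=3, R=–
  12: L=–, R=–
  23: L=19, R=–
  29: L=28, R=–
  28: L=–, R=–
  19: L=18, R=–
  18: L=–, R=–
  3: L=–, R=–

11 27 13 14 23 19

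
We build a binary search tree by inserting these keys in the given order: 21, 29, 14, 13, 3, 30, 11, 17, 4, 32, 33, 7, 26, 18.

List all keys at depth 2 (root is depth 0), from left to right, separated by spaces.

Insert 21: tree is empty, so 21 becomes the root.
Insert 29: 29 > 21 → go right. Place as right child of 21.
Insert 14: 14 < 21 → go left. Place as left child of 21.
Insert 13: 13 < 21 → go left; 13 < 14 → go left. Place as left child of 14.
Insert 3: 3 < 21 → go left; 3 < 14 → go left; 3 < 13 → go left. Place as left child of 13.
Insert 30: 30 > 21 → go right; 30 > 29 → go right. Place as right child of 29.
Insert 11: 11 < 21 → go left; 11 < 14 → go left; 11 < 13 → go left; 11 > 3 → go right. Place as right child of 3.
Insert 17: 17 < 21 → go left; 17 > 14 → go right. Place as right child of 14.
Insert 4: 4 < 21 → go left; 4 < 14 → go left; 4 < 13 → go left; 4 > 3 → go right; 4 < 11 → go left. Place as left child of 11.
Insert 32: 32 > 21 → go right; 32 > 29 → go right; 32 > 30 → go right. Place as right child of 30.
Insert 33: 33 > 21 → go right; 33 > 29 → go right; 33 > 30 → go right; 33 > 32 → go right. Place as right child of 32.
Insert 7: 7 < 21 → go left; 7 < 14 → go left; 7 < 13 → go left; 7 > 3 → go right; 7 < 11 → go left; 7 > 4 → go right. Place as right child of 4.
Insert 26: 26 > 21 → go right; 26 < 29 → go left. Place as left child of 29.
Insert 18: 18 < 21 → go left; 18 > 14 → go right; 18 > 17 → go right. Place as right child of 17.

13 17 26 30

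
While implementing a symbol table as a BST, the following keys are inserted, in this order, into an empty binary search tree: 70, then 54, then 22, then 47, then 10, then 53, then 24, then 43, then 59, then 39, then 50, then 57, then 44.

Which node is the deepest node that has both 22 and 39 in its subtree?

Resulting structure (node: left, right):
  70: L=54, R=–
  54: L=22, R=59
  22: L=10, R=47
  47: L=24, R=53
  10: L=–, R=–
  53: L=50, R=–
  24: L=–, R=43
  43: L=39, R=44
  59: L=57, R=–
  39: L=–, R=–
  50: L=–, R=–
  57: L=–, R=–
  44: L=–, R=–

Path to 22: 70 → 54 → 22
Path to 39: 70 → 54 → 22 → 47 → 24 → 43 → 39
22 lies on both paths and is an ancestor of the other node.

22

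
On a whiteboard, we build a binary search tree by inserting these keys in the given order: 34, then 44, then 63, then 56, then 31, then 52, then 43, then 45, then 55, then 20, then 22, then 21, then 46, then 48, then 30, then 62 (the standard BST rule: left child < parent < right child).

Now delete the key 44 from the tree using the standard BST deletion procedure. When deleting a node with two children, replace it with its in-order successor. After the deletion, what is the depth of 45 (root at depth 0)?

34: root
44: right child of 34 (depth 1)
63: right child of 44 (depth 2)
56: left child of 63 (depth 3)
31: left child of 34 (depth 1)
52: left child of 56 (depth 4)
43: left child of 44 (depth 2)
45: left child of 52 (depth 5)
55: right child of 52 (depth 5)
20: left child of 31 (depth 2)
22: right child of 20 (depth 3)
21: left child of 22 (depth 4)
46: right child of 45 (depth 6)
48: right child of 46 (depth 7)
30: right child of 22 (depth 4)
62: right child of 56 (depth 4)

Delete 44 (two children — replace with in-order successor).
After deletion, path to 45: 34 → 45.

1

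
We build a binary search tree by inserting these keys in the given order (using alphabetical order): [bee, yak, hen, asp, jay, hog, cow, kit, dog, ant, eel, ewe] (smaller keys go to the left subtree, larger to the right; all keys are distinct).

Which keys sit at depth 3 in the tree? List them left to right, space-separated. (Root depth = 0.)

cow jay

Resulting structure (node: left, right):
  bee: L=asp, R=yak
  yak: L=hen, R=–
  hen: L=cow, R=jay
  asp: L=ant, R=–
  jay: L=hog, R=kit
  hog: L=–, R=–
  cow: L=–, R=dog
  kit: L=–, R=–
  dog: L=–, R=eel
  ant: L=–, R=–
  eel: L=–, R=ewe
  ewe: L=–, R=–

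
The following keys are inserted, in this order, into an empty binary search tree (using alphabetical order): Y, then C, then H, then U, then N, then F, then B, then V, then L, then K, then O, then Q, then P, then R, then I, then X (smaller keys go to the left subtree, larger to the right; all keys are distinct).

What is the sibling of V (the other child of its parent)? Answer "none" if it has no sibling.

Y: root
C: left child of Y (depth 1)
H: right child of C (depth 2)
U: right child of H (depth 3)
N: left child of U (depth 4)
F: left child of H (depth 3)
B: left child of C (depth 2)
V: right child of U (depth 4)
L: left child of N (depth 5)
K: left child of L (depth 6)
O: right child of N (depth 5)
Q: right child of O (depth 6)
P: left child of Q (depth 7)
R: right child of Q (depth 7)
I: left child of K (depth 7)
X: right child of V (depth 5)

V's parent is U; the other child of U is N.

N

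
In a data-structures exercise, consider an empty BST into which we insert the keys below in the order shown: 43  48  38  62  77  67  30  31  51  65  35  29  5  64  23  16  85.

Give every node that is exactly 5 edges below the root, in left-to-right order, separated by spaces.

23 65

43: root
48: right child of 43 (depth 1)
38: left child of 43 (depth 1)
62: right child of 48 (depth 2)
77: right child of 62 (depth 3)
67: left child of 77 (depth 4)
30: left child of 38 (depth 2)
31: right child of 30 (depth 3)
51: left child of 62 (depth 3)
65: left child of 67 (depth 5)
35: right child of 31 (depth 4)
29: left child of 30 (depth 3)
5: left child of 29 (depth 4)
64: left child of 65 (depth 6)
23: right child of 5 (depth 5)
16: left child of 23 (depth 6)
85: right child of 77 (depth 4)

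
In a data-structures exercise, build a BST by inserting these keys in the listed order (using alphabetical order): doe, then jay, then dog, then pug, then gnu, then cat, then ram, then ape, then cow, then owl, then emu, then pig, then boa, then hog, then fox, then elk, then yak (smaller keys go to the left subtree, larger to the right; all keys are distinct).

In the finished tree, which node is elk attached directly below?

doe: root
jay: right child of doe (depth 1)
dog: left child of jay (depth 2)
pug: right child of jay (depth 2)
gnu: right child of dog (depth 3)
cat: left child of doe (depth 1)
ram: right child of pug (depth 3)
ape: left child of cat (depth 2)
cow: right child of cat (depth 2)
owl: left child of pug (depth 3)
emu: left child of gnu (depth 4)
pig: right child of owl (depth 4)
boa: right child of ape (depth 3)
hog: right child of gnu (depth 4)
fox: right child of emu (depth 5)
elk: left child of emu (depth 5)
yak: right child of ram (depth 4)

emu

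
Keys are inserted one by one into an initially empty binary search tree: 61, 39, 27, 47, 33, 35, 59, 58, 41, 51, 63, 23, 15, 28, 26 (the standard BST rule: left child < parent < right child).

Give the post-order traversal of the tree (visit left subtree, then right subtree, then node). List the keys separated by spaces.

Insert 61: tree is empty, so 61 becomes the root.
Insert 39: 39 < 61 → go left. Place as left child of 61.
Insert 27: 27 < 61 → go left; 27 < 39 → go left. Place as left child of 39.
Insert 47: 47 < 61 → go left; 47 > 39 → go right. Place as right child of 39.
Insert 33: 33 < 61 → go left; 33 < 39 → go left; 33 > 27 → go right. Place as right child of 27.
Insert 35: 35 < 61 → go left; 35 < 39 → go left; 35 > 27 → go right; 35 > 33 → go right. Place as right child of 33.
Insert 59: 59 < 61 → go left; 59 > 39 → go right; 59 > 47 → go right. Place as right child of 47.
Insert 58: 58 < 61 → go left; 58 > 39 → go right; 58 > 47 → go right; 58 < 59 → go left. Place as left child of 59.
Insert 41: 41 < 61 → go left; 41 > 39 → go right; 41 < 47 → go left. Place as left child of 47.
Insert 51: 51 < 61 → go left; 51 > 39 → go right; 51 > 47 → go right; 51 < 59 → go left; 51 < 58 → go left. Place as left child of 58.
Insert 63: 63 > 61 → go right. Place as right child of 61.
Insert 23: 23 < 61 → go left; 23 < 39 → go left; 23 < 27 → go left. Place as left child of 27.
Insert 15: 15 < 61 → go left; 15 < 39 → go left; 15 < 27 → go left; 15 < 23 → go left. Place as left child of 23.
Insert 28: 28 < 61 → go left; 28 < 39 → go left; 28 > 27 → go right; 28 < 33 → go left. Place as left child of 33.
Insert 26: 26 < 61 → go left; 26 < 39 → go left; 26 < 27 → go left; 26 > 23 → go right. Place as right child of 23.

15 26 23 28 35 33 27 41 51 58 59 47 39 63 61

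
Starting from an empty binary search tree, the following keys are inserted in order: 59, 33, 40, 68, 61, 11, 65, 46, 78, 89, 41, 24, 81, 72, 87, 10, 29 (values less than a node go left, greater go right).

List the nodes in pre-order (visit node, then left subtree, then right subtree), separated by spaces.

59 33 11 10 24 29 40 46 41 68 61 65 78 72 89 81 87

Resulting structure (node: left, right):
  59: L=33, R=68
  33: L=11, R=40
  40: L=–, R=46
  68: L=61, R=78
  61: L=–, R=65
  11: L=10, R=24
  65: L=–, R=–
  46: L=41, R=–
  78: L=72, R=89
  89: L=81, R=–
  41: L=–, R=–
  24: L=–, R=29
  81: L=–, R=87
  72: L=–, R=–
  87: L=–, R=–
  10: L=–, R=–
  29: L=–, R=–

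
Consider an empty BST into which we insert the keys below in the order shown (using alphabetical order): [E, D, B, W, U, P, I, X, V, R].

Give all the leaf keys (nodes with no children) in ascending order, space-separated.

Insert E: tree is empty, so E becomes the root.
Insert D: D < E → go left. Place as left child of E.
Insert B: B < E → go left; B < D → go left. Place as left child of D.
Insert W: W > E → go right. Place as right child of E.
Insert U: U > E → go right; U < W → go left. Place as left child of W.
Insert P: P > E → go right; P < W → go left; P < U → go left. Place as left child of U.
Insert I: I > E → go right; I < W → go left; I < U → go left; I < P → go left. Place as left child of P.
Insert X: X > E → go right; X > W → go right. Place as right child of W.
Insert V: V > E → go right; V < W → go left; V > U → go right. Place as right child of U.
Insert R: R > E → go right; R < W → go left; R < U → go left; R > P → go right. Place as right child of P.

B I R V X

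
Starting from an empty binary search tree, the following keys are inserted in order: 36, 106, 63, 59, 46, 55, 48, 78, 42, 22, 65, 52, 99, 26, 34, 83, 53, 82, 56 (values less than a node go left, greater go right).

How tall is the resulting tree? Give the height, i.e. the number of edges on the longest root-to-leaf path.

8

Resulting structure (node: left, right):
  36: L=22, R=106
  106: L=63, R=–
  63: L=59, R=78
  59: L=46, R=–
  46: L=42, R=55
  55: L=48, R=56
  48: L=–, R=52
  78: L=65, R=99
  42: L=–, R=–
  22: L=–, R=26
  65: L=–, R=–
  52: L=–, R=53
  99: L=83, R=–
  26: L=–, R=34
  34: L=–, R=–
  83: L=82, R=–
  53: L=–, R=–
  82: L=–, R=–
  56: L=–, R=–

The deepest node is 53 at depth 8.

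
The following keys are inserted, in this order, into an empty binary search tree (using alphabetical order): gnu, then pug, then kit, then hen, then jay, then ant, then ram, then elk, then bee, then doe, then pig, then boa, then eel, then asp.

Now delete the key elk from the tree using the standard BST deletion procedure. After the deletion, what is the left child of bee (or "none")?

asp

gnu: root
pug: right child of gnu (depth 1)
kit: left child of pug (depth 2)
hen: left child of kit (depth 3)
jay: right child of hen (depth 4)
ant: left child of gnu (depth 1)
ram: right child of pug (depth 2)
elk: right child of ant (depth 2)
bee: left child of elk (depth 3)
doe: right child of bee (depth 4)
pig: right child of kit (depth 3)
boa: left child of doe (depth 5)
eel: right child of doe (depth 5)
asp: left child of bee (depth 4)

Delete elk (at most one child — splice it out).
After deletion, bee's left child: asp.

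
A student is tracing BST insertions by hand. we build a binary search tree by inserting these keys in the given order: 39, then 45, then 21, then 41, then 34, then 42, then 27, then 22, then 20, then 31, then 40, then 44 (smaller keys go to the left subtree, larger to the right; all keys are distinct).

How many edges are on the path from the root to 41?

2

Insert 39: tree is empty, so 39 becomes the root.
Insert 45: 45 > 39 → go right. Place as right child of 39.
Insert 21: 21 < 39 → go left. Place as left child of 39.
Insert 41: 41 > 39 → go right; 41 < 45 → go left. Place as left child of 45.
Insert 34: 34 < 39 → go left; 34 > 21 → go right. Place as right child of 21.
Insert 42: 42 > 39 → go right; 42 < 45 → go left; 42 > 41 → go right. Place as right child of 41.
Insert 27: 27 < 39 → go left; 27 > 21 → go right; 27 < 34 → go left. Place as left child of 34.
Insert 22: 22 < 39 → go left; 22 > 21 → go right; 22 < 34 → go left; 22 < 27 → go left. Place as left child of 27.
Insert 20: 20 < 39 → go left; 20 < 21 → go left. Place as left child of 21.
Insert 31: 31 < 39 → go left; 31 > 21 → go right; 31 < 34 → go left; 31 > 27 → go right. Place as right child of 27.
Insert 40: 40 > 39 → go right; 40 < 45 → go left; 40 < 41 → go left. Place as left child of 41.
Insert 44: 44 > 39 → go right; 44 < 45 → go left; 44 > 41 → go right; 44 > 42 → go right. Place as right child of 42.

Path to 41: 39 → 45 → 41, which is 2 edges.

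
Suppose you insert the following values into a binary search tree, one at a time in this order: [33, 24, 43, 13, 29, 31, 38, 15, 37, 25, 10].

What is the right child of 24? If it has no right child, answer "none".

29

Insert 33: tree is empty, so 33 becomes the root.
Insert 24: 24 < 33 → go left. Place as left child of 33.
Insert 43: 43 > 33 → go right. Place as right child of 33.
Insert 13: 13 < 33 → go left; 13 < 24 → go left. Place as left child of 24.
Insert 29: 29 < 33 → go left; 29 > 24 → go right. Place as right child of 24.
Insert 31: 31 < 33 → go left; 31 > 24 → go right; 31 > 29 → go right. Place as right child of 29.
Insert 38: 38 > 33 → go right; 38 < 43 → go left. Place as left child of 43.
Insert 15: 15 < 33 → go left; 15 < 24 → go left; 15 > 13 → go right. Place as right child of 13.
Insert 37: 37 > 33 → go right; 37 < 43 → go left; 37 < 38 → go left. Place as left child of 38.
Insert 25: 25 < 33 → go left; 25 > 24 → go right; 25 < 29 → go left. Place as left child of 29.
Insert 10: 10 < 33 → go left; 10 < 24 → go left; 10 < 13 → go left. Place as left child of 13.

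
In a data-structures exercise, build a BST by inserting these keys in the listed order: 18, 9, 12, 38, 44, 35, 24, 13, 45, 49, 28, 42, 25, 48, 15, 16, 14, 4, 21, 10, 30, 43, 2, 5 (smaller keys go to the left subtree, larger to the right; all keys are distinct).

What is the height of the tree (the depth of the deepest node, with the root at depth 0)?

Resulting structure (node: left, right):
  18: L=9, R=38
  9: L=4, R=12
  12: L=10, R=13
  38: L=35, R=44
  44: L=42, R=45
  35: L=24, R=–
  24: L=21, R=28
  13: L=–, R=15
  45: L=–, R=49
  49: L=48, R=–
  28: L=25, R=30
  42: L=–, R=43
  25: L=–, R=–
  48: L=–, R=–
  15: L=14, R=16
  16: L=–, R=–
  14: L=–, R=–
  4: L=2, R=5
  21: L=–, R=–
  10: L=–, R=–
  30: L=–, R=–
  43: L=–, R=–
  2: L=–, R=–
  5: L=–, R=–

The deepest node is 25 at depth 5.

5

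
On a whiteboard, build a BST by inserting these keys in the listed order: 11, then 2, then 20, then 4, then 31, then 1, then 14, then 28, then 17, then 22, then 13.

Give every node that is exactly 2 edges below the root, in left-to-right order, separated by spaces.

Insert 11: tree is empty, so 11 becomes the root.
Insert 2: 2 < 11 → go left. Place as left child of 11.
Insert 20: 20 > 11 → go right. Place as right child of 11.
Insert 4: 4 < 11 → go left; 4 > 2 → go right. Place as right child of 2.
Insert 31: 31 > 11 → go right; 31 > 20 → go right. Place as right child of 20.
Insert 1: 1 < 11 → go left; 1 < 2 → go left. Place as left child of 2.
Insert 14: 14 > 11 → go right; 14 < 20 → go left. Place as left child of 20.
Insert 28: 28 > 11 → go right; 28 > 20 → go right; 28 < 31 → go left. Place as left child of 31.
Insert 17: 17 > 11 → go right; 17 < 20 → go left; 17 > 14 → go right. Place as right child of 14.
Insert 22: 22 > 11 → go right; 22 > 20 → go right; 22 < 31 → go left; 22 < 28 → go left. Place as left child of 28.
Insert 13: 13 > 11 → go right; 13 < 20 → go left; 13 < 14 → go left. Place as left child of 14.

1 4 14 31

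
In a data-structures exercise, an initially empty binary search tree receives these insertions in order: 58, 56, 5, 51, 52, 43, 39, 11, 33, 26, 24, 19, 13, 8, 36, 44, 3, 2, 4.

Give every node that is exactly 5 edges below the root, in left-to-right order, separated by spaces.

Insert 58: tree is empty, so 58 becomes the root.
Insert 56: 56 < 58 → go left. Place as left child of 58.
Insert 5: 5 < 58 → go left; 5 < 56 → go left. Place as left child of 56.
Insert 51: 51 < 58 → go left; 51 < 56 → go left; 51 > 5 → go right. Place as right child of 5.
Insert 52: 52 < 58 → go left; 52 < 56 → go left; 52 > 5 → go right; 52 > 51 → go right. Place as right child of 51.
Insert 43: 43 < 58 → go left; 43 < 56 → go left; 43 > 5 → go right; 43 < 51 → go left. Place as left child of 51.
Insert 39: 39 < 58 → go left; 39 < 56 → go left; 39 > 5 → go right; 39 < 51 → go left; 39 < 43 → go left. Place as left child of 43.
Insert 11: 11 < 58 → go left; 11 < 56 → go left; 11 > 5 → go right; 11 < 51 → go left; 11 < 43 → go left; 11 < 39 → go left. Place as left child of 39.
Insert 33: 33 < 58 → go left; 33 < 56 → go left; 33 > 5 → go right; 33 < 51 → go left; 33 < 43 → go left; 33 < 39 → go left; 33 > 11 → go right. Place as right child of 11.
Insert 26: 26 < 58 → go left; 26 < 56 → go left; 26 > 5 → go right; 26 < 51 → go left; 26 < 43 → go left; 26 < 39 → go left; 26 > 11 → go right; 26 < 33 → go left. Place as left child of 33.
Insert 24: 24 < 58 → go left; 24 < 56 → go left; 24 > 5 → go right; 24 < 51 → go left; 24 < 43 → go left; 24 < 39 → go left; 24 > 11 → go right; 24 < 33 → go left; 24 < 26 → go left. Place as left child of 26.
Insert 19: 19 < 58 → go left; 19 < 56 → go left; 19 > 5 → go right; 19 < 51 → go left; 19 < 43 → go left; 19 < 39 → go left; 19 > 11 → go right; 19 < 33 → go left; 19 < 26 → go left; 19 < 24 → go left. Place as left child of 24.
Insert 13: 13 < 58 → go left; 13 < 56 → go left; 13 > 5 → go right; 13 < 51 → go left; 13 < 43 → go left; 13 < 39 → go left; 13 > 11 → go right; 13 < 33 → go left; 13 < 26 → go left; 13 < 24 → go left; 13 < 19 → go left. Place as left child of 19.
Insert 8: 8 < 58 → go left; 8 < 56 → go left; 8 > 5 → go right; 8 < 51 → go left; 8 < 43 → go left; 8 < 39 → go left; 8 < 11 → go left. Place as left child of 11.
Insert 36: 36 < 58 → go left; 36 < 56 → go left; 36 > 5 → go right; 36 < 51 → go left; 36 < 43 → go left; 36 < 39 → go left; 36 > 11 → go right; 36 > 33 → go right. Place as right child of 33.
Insert 44: 44 < 58 → go left; 44 < 56 → go left; 44 > 5 → go right; 44 < 51 → go left; 44 > 43 → go right. Place as right child of 43.
Insert 3: 3 < 58 → go left; 3 < 56 → go left; 3 < 5 → go left. Place as left child of 5.
Insert 2: 2 < 58 → go left; 2 < 56 → go left; 2 < 5 → go left; 2 < 3 → go left. Place as left child of 3.
Insert 4: 4 < 58 → go left; 4 < 56 → go left; 4 < 5 → go left; 4 > 3 → go right. Place as right child of 3.

39 44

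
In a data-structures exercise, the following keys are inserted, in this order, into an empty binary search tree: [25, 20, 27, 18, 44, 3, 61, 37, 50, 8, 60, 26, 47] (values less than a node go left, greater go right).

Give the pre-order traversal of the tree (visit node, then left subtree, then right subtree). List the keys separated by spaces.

Resulting structure (node: left, right):
  25: L=20, R=27
  20: L=18, R=–
  27: L=26, R=44
  18: L=3, R=–
  44: L=37, R=61
  3: L=–, R=8
  61: L=50, R=–
  37: L=–, R=–
  50: L=47, R=60
  8: L=–, R=–
  60: L=–, R=–
  26: L=–, R=–
  47: L=–, R=–

25 20 18 3 8 27 26 44 37 61 50 47 60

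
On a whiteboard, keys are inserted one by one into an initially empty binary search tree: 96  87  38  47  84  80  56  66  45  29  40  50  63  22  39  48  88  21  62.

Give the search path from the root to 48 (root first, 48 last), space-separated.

96 87 38 47 84 80 56 50 48

96: root
87: left child of 96 (depth 1)
38: left child of 87 (depth 2)
47: right child of 38 (depth 3)
84: right child of 47 (depth 4)
80: left child of 84 (depth 5)
56: left child of 80 (depth 6)
66: right child of 56 (depth 7)
45: left child of 47 (depth 4)
29: left child of 38 (depth 3)
40: left child of 45 (depth 5)
50: left child of 56 (depth 7)
63: left child of 66 (depth 8)
22: left child of 29 (depth 4)
39: left child of 40 (depth 6)
48: left child of 50 (depth 8)
88: right child of 87 (depth 2)
21: left child of 22 (depth 5)
62: left child of 63 (depth 9)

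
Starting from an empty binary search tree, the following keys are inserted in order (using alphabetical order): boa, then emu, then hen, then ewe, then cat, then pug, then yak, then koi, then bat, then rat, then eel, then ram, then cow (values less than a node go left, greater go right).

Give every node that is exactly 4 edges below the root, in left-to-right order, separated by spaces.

cow koi yak

Insert boa: tree is empty, so boa becomes the root.
Insert emu: emu > boa → go right. Place as right child of boa.
Insert hen: hen > boa → go right; hen > emu → go right. Place as right child of emu.
Insert ewe: ewe > boa → go right; ewe > emu → go right; ewe < hen → go left. Place as left child of hen.
Insert cat: cat > boa → go right; cat < emu → go left. Place as left child of emu.
Insert pug: pug > boa → go right; pug > emu → go right; pug > hen → go right. Place as right child of hen.
Insert yak: yak > boa → go right; yak > emu → go right; yak > hen → go right; yak > pug → go right. Place as right child of pug.
Insert koi: koi > boa → go right; koi > emu → go right; koi > hen → go right; koi < pug → go left. Place as left child of pug.
Insert bat: bat < boa → go left. Place as left child of boa.
Insert rat: rat > boa → go right; rat > emu → go right; rat > hen → go right; rat > pug → go right; rat < yak → go left. Place as left child of yak.
Insert eel: eel > boa → go right; eel < emu → go left; eel > cat → go right. Place as right child of cat.
Insert ram: ram > boa → go right; ram > emu → go right; ram > hen → go right; ram > pug → go right; ram < yak → go left; ram < rat → go left. Place as left child of rat.
Insert cow: cow > boa → go right; cow < emu → go left; cow > cat → go right; cow < eel → go left. Place as left child of eel.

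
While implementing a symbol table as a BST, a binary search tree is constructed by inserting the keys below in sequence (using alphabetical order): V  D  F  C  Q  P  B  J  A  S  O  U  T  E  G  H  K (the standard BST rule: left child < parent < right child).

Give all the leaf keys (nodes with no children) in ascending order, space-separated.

A E H K T

V: root
D: left child of V (depth 1)
F: right child of D (depth 2)
C: left child of D (depth 2)
Q: right child of F (depth 3)
P: left child of Q (depth 4)
B: left child of C (depth 3)
J: left child of P (depth 5)
A: left child of B (depth 4)
S: right child of Q (depth 4)
O: right child of J (depth 6)
U: right child of S (depth 5)
T: left child of U (depth 6)
E: left child of F (depth 3)
G: left child of J (depth 6)
H: right child of G (depth 7)
K: left child of O (depth 7)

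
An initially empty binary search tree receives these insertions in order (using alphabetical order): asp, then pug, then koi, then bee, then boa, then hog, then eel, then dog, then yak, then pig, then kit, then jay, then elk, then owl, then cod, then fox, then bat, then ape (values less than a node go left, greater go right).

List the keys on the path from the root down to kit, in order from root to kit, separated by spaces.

asp: root
pug: right child of asp (depth 1)
koi: left child of pug (depth 2)
bee: left child of koi (depth 3)
boa: right child of bee (depth 4)
hog: right child of boa (depth 5)
eel: left child of hog (depth 6)
dog: left child of eel (depth 7)
yak: right child of pug (depth 2)
pig: right child of koi (depth 3)
kit: right child of hog (depth 6)
jay: left child of kit (depth 7)
elk: right child of eel (depth 7)
owl: left child of pig (depth 4)
cod: left child of dog (depth 8)
fox: right child of elk (depth 8)
bat: left child of bee (depth 4)
ape: left child of asp (depth 1)

asp pug koi bee boa hog kit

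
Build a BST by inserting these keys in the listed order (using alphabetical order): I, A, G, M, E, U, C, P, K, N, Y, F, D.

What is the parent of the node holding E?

Insert I: tree is empty, so I becomes the root.
Insert A: A < I → go left. Place as left child of I.
Insert G: G < I → go left; G > A → go right. Place as right child of A.
Insert M: M > I → go right. Place as right child of I.
Insert E: E < I → go left; E > A → go right; E < G → go left. Place as left child of G.
Insert U: U > I → go right; U > M → go right. Place as right child of M.
Insert C: C < I → go left; C > A → go right; C < G → go left; C < E → go left. Place as left child of E.
Insert P: P > I → go right; P > M → go right; P < U → go left. Place as left child of U.
Insert K: K > I → go right; K < M → go left. Place as left child of M.
Insert N: N > I → go right; N > M → go right; N < U → go left; N < P → go left. Place as left child of P.
Insert Y: Y > I → go right; Y > M → go right; Y > U → go right. Place as right child of U.
Insert F: F < I → go left; F > A → go right; F < G → go left; F > E → go right. Place as right child of E.
Insert D: D < I → go left; D > A → go right; D < G → go left; D < E → go left; D > C → go right. Place as right child of C.

G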